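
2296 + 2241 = 4537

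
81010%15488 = 3570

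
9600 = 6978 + 2622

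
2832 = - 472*( - 6 )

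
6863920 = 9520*721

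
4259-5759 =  - 1500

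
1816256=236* 7696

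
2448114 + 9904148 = 12352262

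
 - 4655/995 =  - 931/199=- 4.68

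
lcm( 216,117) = 2808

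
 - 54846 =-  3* 18282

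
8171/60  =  8171/60= 136.18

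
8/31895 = 8/31895=0.00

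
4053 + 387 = 4440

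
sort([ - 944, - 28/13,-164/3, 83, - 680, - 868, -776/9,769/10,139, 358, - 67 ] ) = [ - 944, - 868, - 680, -776/9 , - 67, - 164/3,-28/13,769/10,83,139, 358 ]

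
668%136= 124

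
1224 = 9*136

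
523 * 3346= 1749958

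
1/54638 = 1/54638 = 0.00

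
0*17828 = 0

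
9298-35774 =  - 26476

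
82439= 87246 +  - 4807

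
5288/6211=5288/6211 = 0.85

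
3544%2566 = 978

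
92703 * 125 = 11587875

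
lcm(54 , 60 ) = 540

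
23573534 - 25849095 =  - 2275561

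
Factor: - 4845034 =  -2^1*17^1*142501^1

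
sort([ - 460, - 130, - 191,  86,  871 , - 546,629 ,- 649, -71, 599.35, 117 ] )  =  [ - 649, - 546, - 460, - 191,-130, - 71,86, 117,  599.35,629,871 ]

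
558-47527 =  - 46969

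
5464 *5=27320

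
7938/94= 3969/47  =  84.45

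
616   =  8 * 77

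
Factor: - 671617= - 43^1*15619^1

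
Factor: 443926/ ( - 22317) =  - 2^1*3^( - 1)*7^1*37^1*43^( - 1 )*173^( - 1 ) *857^1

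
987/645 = 329/215 = 1.53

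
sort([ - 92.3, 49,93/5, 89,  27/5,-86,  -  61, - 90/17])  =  [ - 92.3, - 86, - 61 , -90/17, 27/5 , 93/5, 49, 89 ] 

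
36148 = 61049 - 24901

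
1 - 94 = -93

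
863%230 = 173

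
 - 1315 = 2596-3911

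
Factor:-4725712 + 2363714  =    -  2^1*53^1*22283^1 = - 2361998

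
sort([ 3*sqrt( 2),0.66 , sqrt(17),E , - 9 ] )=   [ - 9,0.66 , E,sqrt (17),3*sqrt(2) ]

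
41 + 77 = 118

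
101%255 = 101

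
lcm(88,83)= 7304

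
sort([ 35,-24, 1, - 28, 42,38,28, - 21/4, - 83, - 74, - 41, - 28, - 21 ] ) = [ - 83, - 74, - 41, - 28, - 28, - 24, - 21,-21/4, 1,28, 35, 38, 42] 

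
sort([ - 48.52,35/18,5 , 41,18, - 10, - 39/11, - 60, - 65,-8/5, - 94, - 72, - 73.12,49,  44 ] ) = [ - 94, - 73.12, - 72,-65,-60, - 48.52,-10,  -  39/11,-8/5 , 35/18,5, 18, 41,44, 49 ] 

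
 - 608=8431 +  - 9039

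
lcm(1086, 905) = 5430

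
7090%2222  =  424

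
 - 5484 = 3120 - 8604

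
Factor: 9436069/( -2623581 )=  - 3^ (  -  2 )* 283^1 * 33343^1 * 291509^( - 1 )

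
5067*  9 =45603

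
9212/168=329/6=54.83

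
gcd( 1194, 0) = 1194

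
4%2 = 0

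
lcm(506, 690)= 7590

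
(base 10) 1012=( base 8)1764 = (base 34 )tq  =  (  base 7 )2644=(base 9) 1344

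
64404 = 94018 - 29614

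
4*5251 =21004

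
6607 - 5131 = 1476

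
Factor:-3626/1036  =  -2^( - 1)*  7^1 = -  7/2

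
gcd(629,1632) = 17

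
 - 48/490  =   - 1 + 221/245  =  - 0.10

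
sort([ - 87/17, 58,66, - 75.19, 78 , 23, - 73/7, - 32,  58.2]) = [ - 75.19, - 32, - 73/7, - 87/17 , 23,58, 58.2,66, 78 ] 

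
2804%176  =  164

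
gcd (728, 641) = 1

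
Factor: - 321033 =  - 3^1*113^1 *947^1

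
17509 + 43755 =61264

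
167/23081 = 167/23081 = 0.01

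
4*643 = 2572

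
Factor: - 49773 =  -3^1*47^1*353^1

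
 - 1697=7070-8767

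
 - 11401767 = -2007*5681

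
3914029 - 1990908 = 1923121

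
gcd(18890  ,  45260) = 10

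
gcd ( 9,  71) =1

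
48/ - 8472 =-2/353 = - 0.01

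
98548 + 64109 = 162657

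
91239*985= 89870415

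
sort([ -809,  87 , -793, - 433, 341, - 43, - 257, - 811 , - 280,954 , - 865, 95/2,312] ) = [- 865 ,-811, - 809 , - 793, - 433,  -  280 ,  -  257, - 43,  95/2 , 87,312, 341,954]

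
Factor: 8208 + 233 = 23^1 * 367^1= 8441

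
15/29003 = 15/29003=0.00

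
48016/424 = 113 + 13/53 = 113.25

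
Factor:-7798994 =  - 2^1 * 7^1*97^1 * 5743^1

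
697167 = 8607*81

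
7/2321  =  7/2321 = 0.00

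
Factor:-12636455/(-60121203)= 3^(-1) * 5^1 * 13^1 * 61^1 * 103^(  -  2)*1889^ ( - 1 )*3187^1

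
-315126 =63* ( -5002 ) 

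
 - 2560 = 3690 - 6250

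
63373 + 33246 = 96619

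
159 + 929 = 1088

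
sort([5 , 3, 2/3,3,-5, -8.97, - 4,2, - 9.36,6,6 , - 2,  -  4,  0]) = [-9.36 ,-8.97, - 5, - 4, - 4,-2,0, 2/3,2, 3,3,5,6,6]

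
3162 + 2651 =5813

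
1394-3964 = -2570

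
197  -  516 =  - 319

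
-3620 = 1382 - 5002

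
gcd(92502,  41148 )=162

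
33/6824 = 33/6824 =0.00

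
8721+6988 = 15709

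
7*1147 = 8029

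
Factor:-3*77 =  - 231 = - 3^1*7^1*11^1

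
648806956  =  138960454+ 509846502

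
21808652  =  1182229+20626423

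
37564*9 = 338076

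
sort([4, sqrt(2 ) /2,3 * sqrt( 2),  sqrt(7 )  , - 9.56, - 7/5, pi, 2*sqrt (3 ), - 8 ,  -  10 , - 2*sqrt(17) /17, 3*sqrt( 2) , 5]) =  [ - 10, - 9.56,-8, - 7/5,  -  2 *sqrt(17) /17,sqrt (2 )/2,sqrt(7 ), pi , 2*sqrt (3 ),4,3 * sqrt( 2), 3 * sqrt( 2) , 5]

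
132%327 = 132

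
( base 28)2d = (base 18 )3F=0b1000101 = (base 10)69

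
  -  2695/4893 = - 385/699 = - 0.55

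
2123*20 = 42460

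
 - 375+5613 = 5238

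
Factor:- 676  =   - 2^2*13^2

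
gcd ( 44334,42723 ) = 9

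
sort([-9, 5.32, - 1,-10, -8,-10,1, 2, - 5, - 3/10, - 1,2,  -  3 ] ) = [ - 10, -10, - 9,-8, - 5,-3, - 1, - 1, - 3/10,1,2,2,5.32]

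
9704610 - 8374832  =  1329778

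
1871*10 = 18710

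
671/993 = 671/993  =  0.68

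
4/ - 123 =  - 1+119/123=- 0.03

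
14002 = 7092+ 6910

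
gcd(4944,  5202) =6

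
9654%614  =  444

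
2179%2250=2179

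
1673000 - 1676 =1671324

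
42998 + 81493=124491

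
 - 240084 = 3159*( - 76 )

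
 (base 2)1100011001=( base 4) 30121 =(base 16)319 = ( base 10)793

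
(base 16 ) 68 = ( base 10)104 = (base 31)3B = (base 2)1101000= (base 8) 150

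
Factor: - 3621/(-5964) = 2^( - 2) * 7^ ( - 1) * 17^1 = 17/28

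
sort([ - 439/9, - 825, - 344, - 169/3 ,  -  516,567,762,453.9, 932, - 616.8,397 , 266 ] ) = [ - 825, - 616.8, - 516, - 344 , - 169/3, - 439/9,266,397,453.9,  567, 762,932] 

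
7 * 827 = 5789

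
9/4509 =1/501   =  0.00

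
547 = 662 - 115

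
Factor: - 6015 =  - 3^1*5^1* 401^1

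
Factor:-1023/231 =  - 31/7  =  - 7^(  -  1 )*31^1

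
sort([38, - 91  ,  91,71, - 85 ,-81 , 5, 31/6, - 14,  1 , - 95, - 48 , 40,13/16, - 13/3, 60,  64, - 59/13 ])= [ - 95, - 91, - 85,-81, - 48 , - 14, - 59/13 ,-13/3 , 13/16, 1, 5 , 31/6,  38 , 40, 60 , 64, 71, 91]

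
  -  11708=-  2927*4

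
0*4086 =0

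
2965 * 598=1773070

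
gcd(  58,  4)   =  2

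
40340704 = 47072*857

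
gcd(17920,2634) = 2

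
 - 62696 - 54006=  - 116702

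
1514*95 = 143830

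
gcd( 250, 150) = 50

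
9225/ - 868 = -9225/868= - 10.63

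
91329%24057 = 19158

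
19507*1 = 19507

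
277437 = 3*92479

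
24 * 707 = 16968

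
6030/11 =6030/11  =  548.18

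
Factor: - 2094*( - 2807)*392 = 2^4*3^1 * 7^3*349^1  *  401^1 = 2304120336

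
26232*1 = 26232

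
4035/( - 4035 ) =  - 1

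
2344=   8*293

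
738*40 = 29520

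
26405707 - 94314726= - 67909019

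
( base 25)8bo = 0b1010010110011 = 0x14B3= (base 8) 12263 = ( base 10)5299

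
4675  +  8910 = 13585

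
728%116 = 32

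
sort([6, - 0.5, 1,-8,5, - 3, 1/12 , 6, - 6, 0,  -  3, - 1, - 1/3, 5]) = [-8,-6, - 3,-3, - 1, - 0.5,- 1/3, 0, 1/12, 1,  5,5,6, 6]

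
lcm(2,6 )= 6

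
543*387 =210141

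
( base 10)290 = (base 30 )9K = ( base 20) EA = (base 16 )122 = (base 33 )8q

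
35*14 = 490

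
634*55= 34870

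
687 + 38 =725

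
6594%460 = 154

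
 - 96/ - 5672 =12/709=0.02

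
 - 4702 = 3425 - 8127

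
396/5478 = 6/83 = 0.07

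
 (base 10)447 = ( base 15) 1ec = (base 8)677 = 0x1bf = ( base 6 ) 2023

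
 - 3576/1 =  - 3576 = - 3576.00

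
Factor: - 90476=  - 2^2 *22619^1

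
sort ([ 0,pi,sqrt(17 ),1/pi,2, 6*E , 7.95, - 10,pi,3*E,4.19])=[ - 10, 0, 1/pi,2,pi, pi, sqrt(17) , 4.19, 7.95, 3*E,6* E ]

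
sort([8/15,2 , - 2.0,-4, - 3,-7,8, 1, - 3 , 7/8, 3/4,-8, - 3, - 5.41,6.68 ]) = [-8, - 7, - 5.41,-4, - 3, - 3, - 3, - 2.0,  8/15,3/4,7/8,1 , 2,  6.68,8]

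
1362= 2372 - 1010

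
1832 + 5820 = 7652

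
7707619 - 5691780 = 2015839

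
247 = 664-417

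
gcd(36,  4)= 4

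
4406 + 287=4693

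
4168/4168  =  1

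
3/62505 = 1/20835= 0.00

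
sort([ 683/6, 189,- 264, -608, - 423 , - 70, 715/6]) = [  -  608,  -  423,-264, - 70, 683/6, 715/6, 189 ] 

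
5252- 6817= - 1565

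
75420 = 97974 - 22554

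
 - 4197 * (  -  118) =495246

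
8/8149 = 8/8149  =  0.00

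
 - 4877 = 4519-9396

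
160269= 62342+97927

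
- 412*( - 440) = 181280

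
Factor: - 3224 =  - 2^3*13^1*31^1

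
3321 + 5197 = 8518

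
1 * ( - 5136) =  - 5136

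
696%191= 123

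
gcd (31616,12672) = 128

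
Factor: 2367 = 3^2 *263^1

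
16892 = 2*8446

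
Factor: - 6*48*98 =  - 28224 = - 2^6 *3^2*7^2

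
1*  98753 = 98753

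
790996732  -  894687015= - 103690283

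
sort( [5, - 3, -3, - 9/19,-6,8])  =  [-6, - 3,-3, - 9/19,5,8] 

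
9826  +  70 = 9896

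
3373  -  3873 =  - 500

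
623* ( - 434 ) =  - 270382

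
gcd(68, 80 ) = 4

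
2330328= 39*59752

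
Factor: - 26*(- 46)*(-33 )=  -39468 = - 2^2*3^1*11^1*13^1 * 23^1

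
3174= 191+2983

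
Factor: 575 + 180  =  755 = 5^1*151^1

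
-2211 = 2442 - 4653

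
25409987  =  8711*2917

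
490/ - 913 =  - 490/913 =- 0.54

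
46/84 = 23/42 = 0.55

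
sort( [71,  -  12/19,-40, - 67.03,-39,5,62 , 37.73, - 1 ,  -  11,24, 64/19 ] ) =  [- 67.03,  -  40, - 39,-11, - 1,-12/19, 64/19, 5,24 , 37.73, 62, 71 ]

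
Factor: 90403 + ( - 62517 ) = 27886 = 2^1 * 73^1*191^1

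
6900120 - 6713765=186355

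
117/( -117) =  - 1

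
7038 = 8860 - 1822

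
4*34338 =137352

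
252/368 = 63/92 = 0.68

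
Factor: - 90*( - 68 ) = 2^3*3^2*5^1*17^1 = 6120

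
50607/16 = 50607/16  =  3162.94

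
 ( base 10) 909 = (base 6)4113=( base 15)409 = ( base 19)29G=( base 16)38d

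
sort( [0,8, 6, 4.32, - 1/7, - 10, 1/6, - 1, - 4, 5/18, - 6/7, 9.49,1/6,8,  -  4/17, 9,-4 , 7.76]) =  [ - 10, - 4, - 4, - 1, - 6/7, - 4/17, - 1/7,  0 , 1/6, 1/6, 5/18, 4.32, 6, 7.76, 8,8, 9,9.49]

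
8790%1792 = 1622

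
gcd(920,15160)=40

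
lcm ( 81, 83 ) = 6723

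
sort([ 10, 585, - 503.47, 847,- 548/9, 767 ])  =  [ - 503.47, - 548/9, 10, 585,767 , 847 ] 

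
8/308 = 2/77 = 0.03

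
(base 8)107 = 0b1000111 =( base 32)27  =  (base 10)71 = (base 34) 23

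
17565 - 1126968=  - 1109403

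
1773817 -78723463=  - 76949646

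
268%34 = 30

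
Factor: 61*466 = 28426 = 2^1*61^1*233^1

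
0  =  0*81542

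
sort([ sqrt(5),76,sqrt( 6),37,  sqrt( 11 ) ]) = [ sqrt( 5),sqrt( 6),sqrt(11),37,76 ] 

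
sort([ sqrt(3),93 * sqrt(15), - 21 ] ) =[ - 21, sqrt(3 ),93*sqrt ( 15) ]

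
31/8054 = 31/8054 = 0.00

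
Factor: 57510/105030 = 3^1*71^1*389^( - 1)  =  213/389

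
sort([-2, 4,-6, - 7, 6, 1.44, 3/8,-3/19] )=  [ - 7, - 6, - 2, - 3/19,3/8, 1.44, 4,6]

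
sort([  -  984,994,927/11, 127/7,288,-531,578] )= [ - 984, - 531,127/7, 927/11,288,578,994]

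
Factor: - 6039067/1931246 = - 2^ ( - 1)*965623^( - 1)*6039067^1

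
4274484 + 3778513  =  8052997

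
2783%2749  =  34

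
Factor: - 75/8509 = - 3^1*5^2*67^( - 1 )*127^ ( - 1)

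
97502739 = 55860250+41642489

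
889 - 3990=-3101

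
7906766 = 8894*889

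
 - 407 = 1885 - 2292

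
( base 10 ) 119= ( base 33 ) 3k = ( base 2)1110111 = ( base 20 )5J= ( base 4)1313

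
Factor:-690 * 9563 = -2^1  *  3^1  *5^1*23^1 * 73^1*131^1 = -6598470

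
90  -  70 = 20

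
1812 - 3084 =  - 1272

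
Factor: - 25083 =-3^3*929^1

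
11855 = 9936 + 1919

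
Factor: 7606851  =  3^1 * 7^1*359^1 *1009^1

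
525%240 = 45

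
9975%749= 238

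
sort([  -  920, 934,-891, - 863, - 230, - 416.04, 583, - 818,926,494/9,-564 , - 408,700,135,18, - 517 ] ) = [ - 920, -891,-863,-818,-564, - 517,-416.04, - 408, -230, 18, 494/9,135, 583 , 700,926, 934 ] 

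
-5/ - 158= 5/158 = 0.03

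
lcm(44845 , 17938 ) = 89690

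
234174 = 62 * 3777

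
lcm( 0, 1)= 0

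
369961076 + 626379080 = 996340156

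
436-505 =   -  69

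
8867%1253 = 96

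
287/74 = 3  +  65/74 = 3.88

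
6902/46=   150+1/23=150.04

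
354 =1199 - 845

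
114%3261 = 114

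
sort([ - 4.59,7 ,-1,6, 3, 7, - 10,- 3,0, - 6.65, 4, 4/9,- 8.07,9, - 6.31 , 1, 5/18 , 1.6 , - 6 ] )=[ - 10, - 8.07, - 6.65, - 6.31, - 6, - 4.59, - 3, - 1, 0, 5/18,4/9,1, 1.6, 3, 4, 6,7, 7,  9]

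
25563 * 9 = 230067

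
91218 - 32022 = 59196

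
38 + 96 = 134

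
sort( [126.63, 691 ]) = [126.63,  691 ] 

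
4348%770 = 498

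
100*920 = 92000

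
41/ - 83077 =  - 41/83077 = -0.00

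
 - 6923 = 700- 7623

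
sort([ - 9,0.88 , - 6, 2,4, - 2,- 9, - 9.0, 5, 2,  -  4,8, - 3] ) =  [  -  9 , -9,- 9.0, - 6, - 4, - 3,-2,0.88,2,2,4, 5,8]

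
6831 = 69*99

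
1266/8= 158 + 1/4 = 158.25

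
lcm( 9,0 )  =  0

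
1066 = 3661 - 2595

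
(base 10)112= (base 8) 160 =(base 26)48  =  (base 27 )44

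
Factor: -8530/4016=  - 2^ ( - 3 ) *5^1*251^ (-1 ) * 853^1 = -4265/2008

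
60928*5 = 304640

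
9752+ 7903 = 17655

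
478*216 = 103248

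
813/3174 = 271/1058 =0.26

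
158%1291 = 158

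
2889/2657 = 1 + 232/2657=   1.09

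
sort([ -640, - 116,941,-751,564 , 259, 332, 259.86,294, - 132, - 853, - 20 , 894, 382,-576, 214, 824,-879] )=[ - 879, -853 , - 751, - 640, -576, - 132, - 116,-20, 214 , 259,259.86,  294, 332,382,564,824,894,941]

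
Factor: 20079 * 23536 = 2^4 * 3^2*23^1*97^1 * 1471^1 = 472579344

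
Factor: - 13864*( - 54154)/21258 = 375395528/10629 = 2^3*3^(-2 )*1181^( - 1)*1733^1*27077^1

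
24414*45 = 1098630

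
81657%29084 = 23489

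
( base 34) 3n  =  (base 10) 125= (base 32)3T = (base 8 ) 175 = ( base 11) 104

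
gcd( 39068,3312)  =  4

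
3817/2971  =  3817/2971 = 1.28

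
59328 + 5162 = 64490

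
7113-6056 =1057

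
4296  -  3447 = 849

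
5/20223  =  5/20223 =0.00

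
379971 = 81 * 4691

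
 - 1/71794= -1+71793/71794 = - 0.00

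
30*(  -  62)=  - 1860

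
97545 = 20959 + 76586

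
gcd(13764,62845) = 1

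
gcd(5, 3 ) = 1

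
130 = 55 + 75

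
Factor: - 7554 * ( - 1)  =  7554 = 2^1 * 3^1 * 1259^1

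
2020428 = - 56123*( - 36 ) 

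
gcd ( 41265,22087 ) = 1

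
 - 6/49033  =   - 6/49033 = - 0.00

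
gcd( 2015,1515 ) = 5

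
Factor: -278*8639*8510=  - 2^2*5^1* 23^1*37^1*53^1*139^1 * 163^1= - 20437973420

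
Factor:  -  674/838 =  - 337^1*419^( - 1) = - 337/419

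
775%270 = 235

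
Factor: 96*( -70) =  - 6720 = - 2^6*3^1*5^1*7^1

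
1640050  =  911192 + 728858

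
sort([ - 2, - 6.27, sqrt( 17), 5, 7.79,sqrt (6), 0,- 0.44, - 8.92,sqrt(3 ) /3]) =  [ - 8.92, - 6.27,- 2, - 0.44,0,sqrt(3) /3,sqrt(6),sqrt ( 17),5, 7.79]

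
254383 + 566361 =820744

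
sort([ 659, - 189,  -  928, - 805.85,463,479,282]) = [ - 928, - 805.85, - 189,282,463,479,659] 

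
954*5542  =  5287068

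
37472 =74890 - 37418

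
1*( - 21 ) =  - 21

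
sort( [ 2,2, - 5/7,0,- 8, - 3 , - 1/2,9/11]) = [- 8,-3, - 5/7,-1/2, 0 , 9/11,2 , 2 ]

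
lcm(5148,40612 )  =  365508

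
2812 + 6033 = 8845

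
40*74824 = 2992960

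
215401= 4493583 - 4278182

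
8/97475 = 8/97475 =0.00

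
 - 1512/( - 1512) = 1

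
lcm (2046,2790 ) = 30690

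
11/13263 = 11/13263=0.00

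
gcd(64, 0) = 64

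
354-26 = 328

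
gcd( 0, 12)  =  12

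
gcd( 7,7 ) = 7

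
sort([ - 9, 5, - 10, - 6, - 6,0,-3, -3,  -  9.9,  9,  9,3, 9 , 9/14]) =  [ - 10, - 9.9, - 9, - 6, - 6, - 3, - 3,0,9/14, 3,5,9,9, 9 ] 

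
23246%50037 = 23246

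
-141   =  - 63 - 78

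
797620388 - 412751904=384868484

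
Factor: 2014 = 2^1*19^1*53^1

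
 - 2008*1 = -2008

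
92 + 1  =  93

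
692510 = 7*98930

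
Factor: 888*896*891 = 708922368  =  2^10*3^5*7^1*11^1*37^1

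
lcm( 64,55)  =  3520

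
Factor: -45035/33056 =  - 2^( - 5)*5^1*1033^ (-1 ) * 9007^1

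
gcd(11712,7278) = 6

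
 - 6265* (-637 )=3990805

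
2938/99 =29 +67/99 = 29.68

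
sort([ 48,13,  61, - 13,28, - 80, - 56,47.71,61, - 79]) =[ - 80,-79, - 56, -13, 13,  28,47.71,48,61, 61 ]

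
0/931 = 0 = 0.00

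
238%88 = 62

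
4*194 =776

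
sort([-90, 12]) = [ - 90, 12]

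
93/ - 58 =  - 2  +  23/58= -1.60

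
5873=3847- - 2026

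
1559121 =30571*51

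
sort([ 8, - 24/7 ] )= [ - 24/7,8] 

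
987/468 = 2 + 17/156 = 2.11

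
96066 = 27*3558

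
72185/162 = 72185/162 = 445.59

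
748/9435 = 44/555 = 0.08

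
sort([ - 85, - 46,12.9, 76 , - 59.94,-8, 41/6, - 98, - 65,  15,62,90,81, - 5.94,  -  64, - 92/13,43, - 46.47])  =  [ - 98,-85, -65, - 64, - 59.94, - 46.47, - 46, - 8, - 92/13,-5.94,41/6,12.9,15,43,62,76,  81,90] 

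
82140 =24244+57896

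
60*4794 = 287640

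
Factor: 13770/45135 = 18/59 = 2^1 * 3^2 *59^(  -  1)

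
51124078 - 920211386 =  - 869087308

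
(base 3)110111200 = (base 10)9117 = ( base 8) 21635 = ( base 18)1A29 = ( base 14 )3473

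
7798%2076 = 1570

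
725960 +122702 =848662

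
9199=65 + 9134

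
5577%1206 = 753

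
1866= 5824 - 3958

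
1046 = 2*523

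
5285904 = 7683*688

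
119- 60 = 59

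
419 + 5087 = 5506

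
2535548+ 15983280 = 18518828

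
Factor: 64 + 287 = 351 = 3^3*13^1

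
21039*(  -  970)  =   - 20407830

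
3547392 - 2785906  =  761486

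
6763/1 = 6763 = 6763.00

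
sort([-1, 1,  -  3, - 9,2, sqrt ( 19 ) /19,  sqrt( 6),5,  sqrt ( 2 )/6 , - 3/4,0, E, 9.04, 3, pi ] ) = [- 9,-3, - 1, - 3/4, 0, sqrt( 19)/19, sqrt(2 )/6,1,2, sqrt( 6), E,3,pi, 5, 9.04] 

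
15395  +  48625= 64020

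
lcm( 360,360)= 360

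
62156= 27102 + 35054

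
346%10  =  6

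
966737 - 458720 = 508017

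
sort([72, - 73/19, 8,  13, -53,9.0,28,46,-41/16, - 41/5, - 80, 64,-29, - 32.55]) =[-80, -53,-32.55,- 29, - 41/5, - 73/19 , - 41/16,8,9.0, 13,28,46, 64,72]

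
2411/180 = 2411/180  =  13.39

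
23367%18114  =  5253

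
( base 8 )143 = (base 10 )99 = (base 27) 3i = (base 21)4F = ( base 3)10200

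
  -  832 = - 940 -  - 108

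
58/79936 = 29/39968 = 0.00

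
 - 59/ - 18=59/18 = 3.28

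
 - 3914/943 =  - 3914/943 =- 4.15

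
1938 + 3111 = 5049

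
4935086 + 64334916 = 69270002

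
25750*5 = 128750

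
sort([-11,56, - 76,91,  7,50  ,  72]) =[  -  76, - 11,7, 50,56, 72,91]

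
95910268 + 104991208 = 200901476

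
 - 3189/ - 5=637 + 4/5  =  637.80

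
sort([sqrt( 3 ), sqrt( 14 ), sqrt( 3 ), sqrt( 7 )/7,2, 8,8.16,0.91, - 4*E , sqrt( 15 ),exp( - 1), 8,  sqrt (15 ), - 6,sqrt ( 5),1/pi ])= [ - 4*E,-6, 1/pi,exp ( - 1 ), sqrt( 7 ) /7, 0.91, sqrt( 3),sqrt( 3 ),2,sqrt( 5),  sqrt( 14), sqrt( 15 ), sqrt( 15), 8, 8, 8.16] 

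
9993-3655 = 6338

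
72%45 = 27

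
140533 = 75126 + 65407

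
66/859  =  66/859 =0.08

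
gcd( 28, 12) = 4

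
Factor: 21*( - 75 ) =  - 1575=- 3^2*5^2*7^1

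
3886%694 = 416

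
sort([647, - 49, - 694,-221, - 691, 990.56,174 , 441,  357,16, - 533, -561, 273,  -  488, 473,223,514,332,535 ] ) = [ -694, - 691, - 561, - 533, - 488,-221 , - 49, 16, 174,223,273, 332,357,441,473, 514  ,  535, 647,990.56]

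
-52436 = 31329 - 83765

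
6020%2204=1612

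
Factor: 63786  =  2^1*3^1*10631^1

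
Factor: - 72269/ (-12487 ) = 12487^( - 1 ) *72269^1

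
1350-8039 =-6689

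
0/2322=0=   0.00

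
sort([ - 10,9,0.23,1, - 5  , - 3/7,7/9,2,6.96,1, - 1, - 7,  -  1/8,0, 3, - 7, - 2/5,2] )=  [ - 10,-7,  -  7, - 5, - 1, - 3/7, - 2/5, - 1/8,0,0.23, 7/9, 1,  1, 2,2,3,6.96, 9] 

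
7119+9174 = 16293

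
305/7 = 305/7 = 43.57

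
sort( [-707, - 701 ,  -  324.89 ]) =[ - 707 , - 701, - 324.89] 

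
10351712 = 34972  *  296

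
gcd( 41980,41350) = 10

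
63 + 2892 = 2955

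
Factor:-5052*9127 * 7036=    - 2^4*3^1*421^1  *1759^1*9127^1= - 324427173744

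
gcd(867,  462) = 3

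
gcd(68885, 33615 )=5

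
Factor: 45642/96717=15214/32239=2^1*103^( - 1)*313^( - 1 )*7607^1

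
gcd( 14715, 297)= 27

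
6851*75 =513825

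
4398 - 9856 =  - 5458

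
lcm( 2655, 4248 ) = 21240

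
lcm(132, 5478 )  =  10956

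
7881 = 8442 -561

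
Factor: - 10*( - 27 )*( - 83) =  - 2^1*3^3*5^1*83^1 = - 22410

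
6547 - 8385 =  - 1838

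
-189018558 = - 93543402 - 95475156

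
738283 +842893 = 1581176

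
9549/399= 23 + 124/133 = 23.93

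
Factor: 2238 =2^1 *3^1 * 373^1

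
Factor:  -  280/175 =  - 8/5 = - 2^3 * 5^( - 1 ) 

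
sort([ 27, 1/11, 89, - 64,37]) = [ -64, 1/11, 27,37,89]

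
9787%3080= 547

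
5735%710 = 55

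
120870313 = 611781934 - 490911621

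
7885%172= 145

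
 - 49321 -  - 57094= 7773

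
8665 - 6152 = 2513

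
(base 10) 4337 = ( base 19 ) c05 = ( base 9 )5848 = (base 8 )10361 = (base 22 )8l3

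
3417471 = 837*4083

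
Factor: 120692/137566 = 422/481 = 2^1*13^( - 1)  *37^(- 1)*211^1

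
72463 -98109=  -  25646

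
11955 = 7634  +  4321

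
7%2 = 1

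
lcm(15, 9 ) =45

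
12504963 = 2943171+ 9561792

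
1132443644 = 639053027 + 493390617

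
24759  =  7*3537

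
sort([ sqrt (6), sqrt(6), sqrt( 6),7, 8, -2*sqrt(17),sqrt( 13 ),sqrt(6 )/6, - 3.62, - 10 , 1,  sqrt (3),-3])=[-10, - 2*sqrt( 17 ), - 3.62, - 3,sqrt(6 )/6,  1,  sqrt(3), sqrt (6 ), sqrt( 6 ), sqrt(6), sqrt( 13),7, 8]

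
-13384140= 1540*( - 8691)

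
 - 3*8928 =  - 26784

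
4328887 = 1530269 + 2798618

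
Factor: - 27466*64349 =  - 1767409634= - 2^1 * 31^1 * 229^1*281^1*443^1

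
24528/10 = 2452+4/5 = 2452.80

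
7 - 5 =2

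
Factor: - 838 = -2^1*419^1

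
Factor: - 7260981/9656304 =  - 2^(-4)*13^1*29^( - 1)*991^ ( - 1 )* 26597^1 = - 345761/459824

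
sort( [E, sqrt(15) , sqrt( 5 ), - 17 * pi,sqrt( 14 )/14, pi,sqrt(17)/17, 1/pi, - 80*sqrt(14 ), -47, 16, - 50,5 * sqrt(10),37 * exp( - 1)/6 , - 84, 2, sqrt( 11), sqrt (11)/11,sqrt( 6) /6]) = [  -  80*sqrt( 14 ), - 84 , - 17 * pi,- 50, - 47,sqrt(17)/17,sqrt(14)/14 , sqrt(11)/11 , 1/pi, sqrt( 6)/6 , 2  ,  sqrt(5 ),37*exp( - 1 )/6, E,pi , sqrt ( 11 ), sqrt( 15),5*sqrt( 10),16 ] 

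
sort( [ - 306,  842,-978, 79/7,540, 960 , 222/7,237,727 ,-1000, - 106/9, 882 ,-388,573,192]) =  [-1000, - 978,-388 , - 306, - 106/9,  79/7,222/7, 192, 237,540, 573, 727, 842, 882, 960] 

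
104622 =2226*47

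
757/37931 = 757/37931 = 0.02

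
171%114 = 57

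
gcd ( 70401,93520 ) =1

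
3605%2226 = 1379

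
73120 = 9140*8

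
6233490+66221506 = 72454996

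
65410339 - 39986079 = 25424260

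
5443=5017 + 426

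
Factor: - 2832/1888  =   - 3/2  =  - 2^( - 1 )*3^1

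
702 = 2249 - 1547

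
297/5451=99/1817 =0.05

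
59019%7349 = 227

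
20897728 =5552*3764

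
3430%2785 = 645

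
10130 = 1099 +9031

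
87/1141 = 87/1141 = 0.08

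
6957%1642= 389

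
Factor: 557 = 557^1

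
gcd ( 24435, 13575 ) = 2715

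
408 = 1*408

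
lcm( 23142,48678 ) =1411662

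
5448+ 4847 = 10295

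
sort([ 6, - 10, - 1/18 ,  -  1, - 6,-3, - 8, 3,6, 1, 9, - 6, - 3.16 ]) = [ - 10, - 8,-6 ,  -  6,-3.16,-3,- 1, - 1/18,1,3, 6 , 6,9] 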